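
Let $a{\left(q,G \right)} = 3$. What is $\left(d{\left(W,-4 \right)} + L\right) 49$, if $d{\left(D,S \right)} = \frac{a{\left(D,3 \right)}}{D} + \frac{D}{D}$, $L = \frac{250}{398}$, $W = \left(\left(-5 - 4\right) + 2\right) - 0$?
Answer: $\frac{11697}{199} \approx 58.779$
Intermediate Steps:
$W = -7$ ($W = \left(-9 + 2\right) + 0 = -7 + 0 = -7$)
$L = \frac{125}{199}$ ($L = 250 \cdot \frac{1}{398} = \frac{125}{199} \approx 0.62814$)
$d{\left(D,S \right)} = 1 + \frac{3}{D}$ ($d{\left(D,S \right)} = \frac{3}{D} + \frac{D}{D} = \frac{3}{D} + 1 = 1 + \frac{3}{D}$)
$\left(d{\left(W,-4 \right)} + L\right) 49 = \left(\frac{3 - 7}{-7} + \frac{125}{199}\right) 49 = \left(\left(- \frac{1}{7}\right) \left(-4\right) + \frac{125}{199}\right) 49 = \left(\frac{4}{7} + \frac{125}{199}\right) 49 = \frac{1671}{1393} \cdot 49 = \frac{11697}{199}$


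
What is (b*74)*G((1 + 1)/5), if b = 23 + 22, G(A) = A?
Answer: 1332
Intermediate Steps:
b = 45
(b*74)*G((1 + 1)/5) = (45*74)*((1 + 1)/5) = 3330*(2*(⅕)) = 3330*(⅖) = 1332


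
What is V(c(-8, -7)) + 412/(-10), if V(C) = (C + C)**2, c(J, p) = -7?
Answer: 774/5 ≈ 154.80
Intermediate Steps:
V(C) = 4*C**2 (V(C) = (2*C)**2 = 4*C**2)
V(c(-8, -7)) + 412/(-10) = 4*(-7)**2 + 412/(-10) = 4*49 - 1/10*412 = 196 - 206/5 = 774/5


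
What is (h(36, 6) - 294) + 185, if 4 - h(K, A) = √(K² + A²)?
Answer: -105 - 6*√37 ≈ -141.50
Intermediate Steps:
h(K, A) = 4 - √(A² + K²) (h(K, A) = 4 - √(K² + A²) = 4 - √(A² + K²))
(h(36, 6) - 294) + 185 = ((4 - √(6² + 36²)) - 294) + 185 = ((4 - √(36 + 1296)) - 294) + 185 = ((4 - √1332) - 294) + 185 = ((4 - 6*√37) - 294) + 185 = (-290 - 6*√37) + 185 = -105 - 6*√37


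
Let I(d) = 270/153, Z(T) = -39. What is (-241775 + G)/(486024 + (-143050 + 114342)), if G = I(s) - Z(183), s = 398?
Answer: -2054741/3887186 ≈ -0.52859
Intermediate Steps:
I(d) = 30/17 (I(d) = 270*(1/153) = 30/17)
G = 693/17 (G = 30/17 - 1*(-39) = 30/17 + 39 = 693/17 ≈ 40.765)
(-241775 + G)/(486024 + (-143050 + 114342)) = (-241775 + 693/17)/(486024 + (-143050 + 114342)) = -4109482/(17*(486024 - 28708)) = -4109482/17/457316 = -4109482/17*1/457316 = -2054741/3887186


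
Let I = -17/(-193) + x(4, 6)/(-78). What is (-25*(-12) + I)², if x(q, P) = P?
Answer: 566599441984/6295081 ≈ 90007.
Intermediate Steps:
I = 28/2509 (I = -17/(-193) + 6/(-78) = -17*(-1/193) + 6*(-1/78) = 17/193 - 1/13 = 28/2509 ≈ 0.011160)
(-25*(-12) + I)² = (-25*(-12) + 28/2509)² = (300 + 28/2509)² = (752728/2509)² = 566599441984/6295081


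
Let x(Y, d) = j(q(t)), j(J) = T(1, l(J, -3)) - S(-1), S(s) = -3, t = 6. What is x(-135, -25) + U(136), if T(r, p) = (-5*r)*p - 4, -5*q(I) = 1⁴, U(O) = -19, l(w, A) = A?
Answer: -5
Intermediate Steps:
q(I) = -⅕ (q(I) = -⅕*1⁴ = -⅕*1 = -⅕)
T(r, p) = -4 - 5*p*r (T(r, p) = -5*p*r - 4 = -4 - 5*p*r)
j(J) = 14 (j(J) = (-4 - 5*(-3)*1) - 1*(-3) = (-4 + 15) + 3 = 11 + 3 = 14)
x(Y, d) = 14
x(-135, -25) + U(136) = 14 - 19 = -5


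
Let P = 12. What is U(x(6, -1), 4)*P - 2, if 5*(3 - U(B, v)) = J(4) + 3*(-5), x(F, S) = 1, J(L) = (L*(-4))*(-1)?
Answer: 158/5 ≈ 31.600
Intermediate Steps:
J(L) = 4*L (J(L) = -4*L*(-1) = 4*L)
U(B, v) = 14/5 (U(B, v) = 3 - (4*4 + 3*(-5))/5 = 3 - (16 - 15)/5 = 3 - ⅕*1 = 3 - ⅕ = 14/5)
U(x(6, -1), 4)*P - 2 = (14/5)*12 - 2 = 168/5 - 2 = 158/5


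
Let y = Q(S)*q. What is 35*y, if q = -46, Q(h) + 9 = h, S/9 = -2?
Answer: 43470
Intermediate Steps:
S = -18 (S = 9*(-2) = -18)
Q(h) = -9 + h
y = 1242 (y = (-9 - 18)*(-46) = -27*(-46) = 1242)
35*y = 35*1242 = 43470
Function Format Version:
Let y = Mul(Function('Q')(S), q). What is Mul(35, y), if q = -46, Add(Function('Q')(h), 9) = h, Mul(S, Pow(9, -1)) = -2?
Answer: 43470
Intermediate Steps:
S = -18 (S = Mul(9, -2) = -18)
Function('Q')(h) = Add(-9, h)
y = 1242 (y = Mul(Add(-9, -18), -46) = Mul(-27, -46) = 1242)
Mul(35, y) = Mul(35, 1242) = 43470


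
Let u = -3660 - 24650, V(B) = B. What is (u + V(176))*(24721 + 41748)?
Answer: -1870038846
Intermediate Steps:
u = -28310
(u + V(176))*(24721 + 41748) = (-28310 + 176)*(24721 + 41748) = -28134*66469 = -1870038846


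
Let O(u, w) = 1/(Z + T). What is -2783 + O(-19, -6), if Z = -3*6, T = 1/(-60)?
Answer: -3008483/1081 ≈ -2783.1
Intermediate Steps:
T = -1/60 ≈ -0.016667
Z = -18
O(u, w) = -60/1081 (O(u, w) = 1/(-18 - 1/60) = 1/(-1081/60) = -60/1081)
-2783 + O(-19, -6) = -2783 - 60/1081 = -3008483/1081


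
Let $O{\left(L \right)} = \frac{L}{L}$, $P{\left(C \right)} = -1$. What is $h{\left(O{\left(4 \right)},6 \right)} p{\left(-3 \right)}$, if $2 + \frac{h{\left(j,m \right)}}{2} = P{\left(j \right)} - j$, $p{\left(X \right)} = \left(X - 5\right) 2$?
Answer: $128$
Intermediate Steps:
$p{\left(X \right)} = -10 + 2 X$ ($p{\left(X \right)} = \left(-5 + X\right) 2 = -10 + 2 X$)
$O{\left(L \right)} = 1$
$h{\left(j,m \right)} = -6 - 2 j$ ($h{\left(j,m \right)} = -4 + 2 \left(-1 - j\right) = -4 - \left(2 + 2 j\right) = -6 - 2 j$)
$h{\left(O{\left(4 \right)},6 \right)} p{\left(-3 \right)} = \left(-6 - 2\right) \left(-10 + 2 \left(-3\right)\right) = \left(-6 - 2\right) \left(-10 - 6\right) = \left(-8\right) \left(-16\right) = 128$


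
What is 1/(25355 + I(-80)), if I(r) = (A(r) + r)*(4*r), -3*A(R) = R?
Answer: 3/127265 ≈ 2.3573e-5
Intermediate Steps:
A(R) = -R/3
I(r) = 8*r²/3 (I(r) = (-r/3 + r)*(4*r) = (2*r/3)*(4*r) = 8*r²/3)
1/(25355 + I(-80)) = 1/(25355 + (8/3)*(-80)²) = 1/(25355 + (8/3)*6400) = 1/(25355 + 51200/3) = 1/(127265/3) = 3/127265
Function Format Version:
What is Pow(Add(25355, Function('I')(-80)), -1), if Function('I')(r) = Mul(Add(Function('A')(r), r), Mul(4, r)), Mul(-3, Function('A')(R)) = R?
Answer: Rational(3, 127265) ≈ 2.3573e-5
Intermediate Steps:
Function('A')(R) = Mul(Rational(-1, 3), R)
Function('I')(r) = Mul(Rational(8, 3), Pow(r, 2)) (Function('I')(r) = Mul(Add(Mul(Rational(-1, 3), r), r), Mul(4, r)) = Mul(Mul(Rational(2, 3), r), Mul(4, r)) = Mul(Rational(8, 3), Pow(r, 2)))
Pow(Add(25355, Function('I')(-80)), -1) = Pow(Add(25355, Mul(Rational(8, 3), Pow(-80, 2))), -1) = Pow(Add(25355, Mul(Rational(8, 3), 6400)), -1) = Pow(Add(25355, Rational(51200, 3)), -1) = Pow(Rational(127265, 3), -1) = Rational(3, 127265)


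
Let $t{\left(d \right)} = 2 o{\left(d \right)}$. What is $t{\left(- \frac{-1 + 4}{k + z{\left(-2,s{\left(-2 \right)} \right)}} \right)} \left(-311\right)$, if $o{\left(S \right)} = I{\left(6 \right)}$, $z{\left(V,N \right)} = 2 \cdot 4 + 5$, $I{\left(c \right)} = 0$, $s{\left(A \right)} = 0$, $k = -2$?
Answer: $0$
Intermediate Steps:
$z{\left(V,N \right)} = 13$ ($z{\left(V,N \right)} = 8 + 5 = 13$)
$o{\left(S \right)} = 0$
$t{\left(d \right)} = 0$ ($t{\left(d \right)} = 2 \cdot 0 = 0$)
$t{\left(- \frac{-1 + 4}{k + z{\left(-2,s{\left(-2 \right)} \right)}} \right)} \left(-311\right) = 0 \left(-311\right) = 0$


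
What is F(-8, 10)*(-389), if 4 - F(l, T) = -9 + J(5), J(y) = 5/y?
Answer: -4668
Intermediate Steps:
F(l, T) = 12 (F(l, T) = 4 - (-9 + 5/5) = 4 - (-9 + 5*(⅕)) = 4 - (-9 + 1) = 4 - 1*(-8) = 4 + 8 = 12)
F(-8, 10)*(-389) = 12*(-389) = -4668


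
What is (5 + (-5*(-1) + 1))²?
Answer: 121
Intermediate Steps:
(5 + (-5*(-1) + 1))² = (5 + (5 + 1))² = (5 + 6)² = 11² = 121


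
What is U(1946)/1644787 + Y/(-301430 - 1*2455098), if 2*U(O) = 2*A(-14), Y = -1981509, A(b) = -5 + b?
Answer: 3259107869551/4533901419536 ≈ 0.71883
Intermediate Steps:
U(O) = -19 (U(O) = (2*(-5 - 14))/2 = (2*(-19))/2 = (1/2)*(-38) = -19)
U(1946)/1644787 + Y/(-301430 - 1*2455098) = -19/1644787 - 1981509/(-301430 - 1*2455098) = -19*1/1644787 - 1981509/(-301430 - 2455098) = -19/1644787 - 1981509/(-2756528) = -19/1644787 - 1981509*(-1/2756528) = -19/1644787 + 1981509/2756528 = 3259107869551/4533901419536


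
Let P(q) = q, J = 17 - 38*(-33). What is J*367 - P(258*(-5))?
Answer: 467747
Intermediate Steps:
J = 1271 (J = 17 + 1254 = 1271)
J*367 - P(258*(-5)) = 1271*367 - 258*(-5) = 466457 - 1*(-1290) = 466457 + 1290 = 467747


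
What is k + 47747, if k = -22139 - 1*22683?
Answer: 2925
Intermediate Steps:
k = -44822 (k = -22139 - 22683 = -44822)
k + 47747 = -44822 + 47747 = 2925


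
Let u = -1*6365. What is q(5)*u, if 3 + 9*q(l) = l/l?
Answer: 12730/9 ≈ 1414.4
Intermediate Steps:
q(l) = -2/9 (q(l) = -1/3 + (l/l)/9 = -1/3 + (1/9)*1 = -1/3 + 1/9 = -2/9)
u = -6365
q(5)*u = -2/9*(-6365) = 12730/9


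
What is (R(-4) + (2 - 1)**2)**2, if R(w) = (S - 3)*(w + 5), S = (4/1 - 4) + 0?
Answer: 4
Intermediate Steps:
S = 0 (S = (4*1 - 4) + 0 = (4 - 4) + 0 = 0 + 0 = 0)
R(w) = -15 - 3*w (R(w) = (0 - 3)*(w + 5) = -3*(5 + w) = -15 - 3*w)
(R(-4) + (2 - 1)**2)**2 = ((-15 - 3*(-4)) + (2 - 1)**2)**2 = ((-15 + 12) + 1**2)**2 = (-3 + 1)**2 = (-2)**2 = 4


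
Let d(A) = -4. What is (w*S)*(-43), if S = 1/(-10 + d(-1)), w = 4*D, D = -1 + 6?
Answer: 430/7 ≈ 61.429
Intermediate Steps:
D = 5
w = 20 (w = 4*5 = 20)
S = -1/14 (S = 1/(-10 - 4) = 1/(-14) = -1/14 ≈ -0.071429)
(w*S)*(-43) = (20*(-1/14))*(-43) = -10/7*(-43) = 430/7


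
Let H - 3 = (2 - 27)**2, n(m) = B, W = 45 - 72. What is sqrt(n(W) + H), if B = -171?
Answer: sqrt(457) ≈ 21.378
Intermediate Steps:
W = -27
n(m) = -171
H = 628 (H = 3 + (2 - 27)**2 = 3 + (-25)**2 = 3 + 625 = 628)
sqrt(n(W) + H) = sqrt(-171 + 628) = sqrt(457)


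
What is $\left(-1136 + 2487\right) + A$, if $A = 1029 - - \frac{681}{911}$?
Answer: $\frac{2168861}{911} \approx 2380.7$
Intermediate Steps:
$A = \frac{938100}{911}$ ($A = 1029 - \left(-681\right) \frac{1}{911} = 1029 - - \frac{681}{911} = 1029 + \frac{681}{911} = \frac{938100}{911} \approx 1029.7$)
$\left(-1136 + 2487\right) + A = \left(-1136 + 2487\right) + \frac{938100}{911} = 1351 + \frac{938100}{911} = \frac{2168861}{911}$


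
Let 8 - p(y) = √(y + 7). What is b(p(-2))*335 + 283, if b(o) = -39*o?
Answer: -104237 + 13065*√5 ≈ -75023.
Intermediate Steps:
p(y) = 8 - √(7 + y) (p(y) = 8 - √(y + 7) = 8 - √(7 + y))
b(p(-2))*335 + 283 = -39*(8 - √(7 - 2))*335 + 283 = -39*(8 - √5)*335 + 283 = (-312 + 39*√5)*335 + 283 = (-104520 + 13065*√5) + 283 = -104237 + 13065*√5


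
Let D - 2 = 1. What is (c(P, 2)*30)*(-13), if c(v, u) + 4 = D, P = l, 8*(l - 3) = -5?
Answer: 390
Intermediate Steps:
D = 3 (D = 2 + 1 = 3)
l = 19/8 (l = 3 + (1/8)*(-5) = 3 - 5/8 = 19/8 ≈ 2.3750)
P = 19/8 ≈ 2.3750
c(v, u) = -1 (c(v, u) = -4 + 3 = -1)
(c(P, 2)*30)*(-13) = -1*30*(-13) = -30*(-13) = 390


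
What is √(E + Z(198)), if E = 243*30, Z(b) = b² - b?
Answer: 6*√1286 ≈ 215.17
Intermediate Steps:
E = 7290
√(E + Z(198)) = √(7290 + 198*(-1 + 198)) = √(7290 + 198*197) = √(7290 + 39006) = √46296 = 6*√1286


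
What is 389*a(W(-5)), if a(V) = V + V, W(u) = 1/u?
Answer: -778/5 ≈ -155.60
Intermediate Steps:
a(V) = 2*V
389*a(W(-5)) = 389*(2/(-5)) = 389*(2*(-⅕)) = 389*(-⅖) = -778/5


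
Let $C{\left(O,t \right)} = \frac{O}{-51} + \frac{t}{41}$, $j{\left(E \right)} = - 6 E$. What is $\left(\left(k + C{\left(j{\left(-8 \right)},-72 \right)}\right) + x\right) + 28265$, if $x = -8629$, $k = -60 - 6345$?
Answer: $\frac{9220127}{697} \approx 13228.0$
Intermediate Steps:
$k = -6405$
$C{\left(O,t \right)} = - \frac{O}{51} + \frac{t}{41}$ ($C{\left(O,t \right)} = O \left(- \frac{1}{51}\right) + t \frac{1}{41} = - \frac{O}{51} + \frac{t}{41}$)
$\left(\left(k + C{\left(j{\left(-8 \right)},-72 \right)}\right) + x\right) + 28265 = \left(\left(-6405 - \left(\frac{72}{41} + \frac{\left(-6\right) \left(-8\right)}{51}\right)\right) - 8629\right) + 28265 = \left(\left(-6405 - \frac{1880}{697}\right) - 8629\right) + 28265 = \left(- \frac{4466165}{697} - 8629\right) + 28265 = - \frac{10480578}{697} + 28265 = \frac{9220127}{697}$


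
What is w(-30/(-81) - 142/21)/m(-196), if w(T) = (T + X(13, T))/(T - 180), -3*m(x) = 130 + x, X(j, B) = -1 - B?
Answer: 189/775016 ≈ 0.00024387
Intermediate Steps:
m(x) = -130/3 - x/3 (m(x) = -(130 + x)/3 = -130/3 - x/3)
w(T) = -1/(-180 + T) (w(T) = (T + (-1 - T))/(T - 180) = -1/(-180 + T))
w(-30/(-81) - 142/21)/m(-196) = (-1/(-180 + (-30/(-81) - 142/21)))/(-130/3 - ⅓*(-196)) = (-1/(-180 + (-30*(-1/81) - 142*1/21)))/(-130/3 + 196/3) = -1/(-180 + (10/27 - 142/21))/22 = -1/(-180 - 1208/189)*(1/22) = -1/(-35228/189)*(1/22) = -1*(-189/35228)*(1/22) = (189/35228)*(1/22) = 189/775016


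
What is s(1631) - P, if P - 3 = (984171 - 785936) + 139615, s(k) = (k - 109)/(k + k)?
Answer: -551037482/1631 ≈ -3.3785e+5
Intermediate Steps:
s(k) = (-109 + k)/(2*k) (s(k) = (-109 + k)/((2*k)) = (-109 + k)*(1/(2*k)) = (-109 + k)/(2*k))
P = 337853 (P = 3 + ((984171 - 785936) + 139615) = 3 + (198235 + 139615) = 3 + 337850 = 337853)
s(1631) - P = (½)*(-109 + 1631)/1631 - 1*337853 = (½)*(1/1631)*1522 - 337853 = 761/1631 - 337853 = -551037482/1631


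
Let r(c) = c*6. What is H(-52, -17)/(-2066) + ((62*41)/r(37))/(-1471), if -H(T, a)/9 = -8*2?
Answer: -13069175/168669273 ≈ -0.077484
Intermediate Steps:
r(c) = 6*c
H(T, a) = 144 (H(T, a) = -(-72)*2 = -9*(-16) = 144)
H(-52, -17)/(-2066) + ((62*41)/r(37))/(-1471) = 144/(-2066) + ((62*41)/((6*37)))/(-1471) = 144*(-1/2066) + (2542/222)*(-1/1471) = -72/1033 + (2542*(1/222))*(-1/1471) = -72/1033 + (1271/111)*(-1/1471) = -72/1033 - 1271/163281 = -13069175/168669273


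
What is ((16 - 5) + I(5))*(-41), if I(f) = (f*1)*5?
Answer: -1476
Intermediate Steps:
I(f) = 5*f (I(f) = f*5 = 5*f)
((16 - 5) + I(5))*(-41) = ((16 - 5) + 5*5)*(-41) = (11 + 25)*(-41) = 36*(-41) = -1476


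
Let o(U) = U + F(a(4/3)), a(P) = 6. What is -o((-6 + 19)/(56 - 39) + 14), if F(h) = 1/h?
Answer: -1523/102 ≈ -14.931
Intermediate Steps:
F(h) = 1/h
o(U) = ⅙ + U (o(U) = U + 1/6 = U + ⅙ = ⅙ + U)
-o((-6 + 19)/(56 - 39) + 14) = -(⅙ + ((-6 + 19)/(56 - 39) + 14)) = -(⅙ + (13/17 + 14)) = -(⅙ + 251/17) = -1*1523/102 = -1523/102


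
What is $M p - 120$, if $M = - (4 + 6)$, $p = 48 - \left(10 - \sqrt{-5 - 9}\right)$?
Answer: $-500 - 10 i \sqrt{14} \approx -500.0 - 37.417 i$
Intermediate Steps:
$p = 38 + i \sqrt{14}$ ($p = 48 - \left(10 - \sqrt{-14}\right) = 48 - \left(10 - i \sqrt{14}\right) = 38 + i \sqrt{14} \approx 38.0 + 3.7417 i$)
$M = -10$ ($M = \left(-1\right) 10 = -10$)
$M p - 120 = - 10 \left(38 + i \sqrt{14}\right) - 120 = \left(-380 - 10 i \sqrt{14}\right) - 120 = -500 - 10 i \sqrt{14}$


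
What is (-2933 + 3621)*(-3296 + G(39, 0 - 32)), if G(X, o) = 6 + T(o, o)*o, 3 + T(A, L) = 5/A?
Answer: -2194032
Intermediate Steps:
T(A, L) = -3 + 5/A
G(X, o) = 6 + o*(-3 + 5/o) (G(X, o) = 6 + (-3 + 5/o)*o = 6 + o*(-3 + 5/o))
(-2933 + 3621)*(-3296 + G(39, 0 - 32)) = (-2933 + 3621)*(-3296 + (11 - 3*(0 - 32))) = 688*(-3296 + (11 - 3*(-32))) = 688*(-3296 + (11 + 96)) = 688*(-3296 + 107) = 688*(-3189) = -2194032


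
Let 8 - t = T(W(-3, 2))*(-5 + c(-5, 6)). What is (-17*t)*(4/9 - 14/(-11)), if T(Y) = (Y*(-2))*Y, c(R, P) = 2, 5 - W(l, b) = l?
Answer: 1086640/99 ≈ 10976.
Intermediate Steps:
W(l, b) = 5 - l
T(Y) = -2*Y² (T(Y) = (-2*Y)*Y = -2*Y²)
t = -376 (t = 8 - (-2*(5 - 1*(-3))²)*(-5 + 2) = 8 - (-2*(5 + 3)²)*(-3) = 8 - (-2*8²)*(-3) = 8 - (-2*64)*(-3) = 8 - (-128)*(-3) = 8 - 1*384 = 8 - 384 = -376)
(-17*t)*(4/9 - 14/(-11)) = (-17*(-376))*(4/9 - 14/(-11)) = 6392*(4*(⅑) - 14*(-1/11)) = 6392*(4/9 + 14/11) = 6392*(170/99) = 1086640/99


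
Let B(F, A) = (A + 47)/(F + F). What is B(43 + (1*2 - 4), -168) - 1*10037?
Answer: -823155/82 ≈ -10038.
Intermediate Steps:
B(F, A) = (47 + A)/(2*F) (B(F, A) = (47 + A)/((2*F)) = (47 + A)*(1/(2*F)) = (47 + A)/(2*F))
B(43 + (1*2 - 4), -168) - 1*10037 = (47 - 168)/(2*(43 + (1*2 - 4))) - 1*10037 = (1/2)*(-121)/(43 + (2 - 4)) - 10037 = (1/2)*(-121)/(43 - 2) - 10037 = (1/2)*(-121)/41 - 10037 = (1/2)*(1/41)*(-121) - 10037 = -121/82 - 10037 = -823155/82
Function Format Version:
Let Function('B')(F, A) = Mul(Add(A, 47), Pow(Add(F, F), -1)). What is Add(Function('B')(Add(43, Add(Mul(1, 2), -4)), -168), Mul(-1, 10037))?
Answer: Rational(-823155, 82) ≈ -10038.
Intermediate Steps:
Function('B')(F, A) = Mul(Rational(1, 2), Pow(F, -1), Add(47, A)) (Function('B')(F, A) = Mul(Add(47, A), Pow(Mul(2, F), -1)) = Mul(Add(47, A), Mul(Rational(1, 2), Pow(F, -1))) = Mul(Rational(1, 2), Pow(F, -1), Add(47, A)))
Add(Function('B')(Add(43, Add(Mul(1, 2), -4)), -168), Mul(-1, 10037)) = Add(Mul(Rational(1, 2), Pow(Add(43, Add(Mul(1, 2), -4)), -1), Add(47, -168)), Mul(-1, 10037)) = Add(Mul(Rational(1, 2), Pow(Add(43, Add(2, -4)), -1), -121), -10037) = Add(Mul(Rational(1, 2), Pow(Add(43, -2), -1), -121), -10037) = Add(Mul(Rational(1, 2), Pow(41, -1), -121), -10037) = Add(Mul(Rational(1, 2), Rational(1, 41), -121), -10037) = Add(Rational(-121, 82), -10037) = Rational(-823155, 82)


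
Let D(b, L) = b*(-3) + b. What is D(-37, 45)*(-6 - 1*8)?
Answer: -1036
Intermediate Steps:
D(b, L) = -2*b (D(b, L) = -3*b + b = -2*b)
D(-37, 45)*(-6 - 1*8) = (-2*(-37))*(-6 - 1*8) = 74*(-6 - 8) = 74*(-14) = -1036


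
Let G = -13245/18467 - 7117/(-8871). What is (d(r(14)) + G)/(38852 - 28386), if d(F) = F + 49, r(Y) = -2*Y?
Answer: 3454169141/1714548042762 ≈ 0.0020146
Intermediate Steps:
d(F) = 49 + F
G = 13933244/163820757 (G = -13245*1/18467 - 7117*(-1/8871) = -13245/18467 + 7117/8871 = 13933244/163820757 ≈ 0.085052)
(d(r(14)) + G)/(38852 - 28386) = ((49 - 2*14) + 13933244/163820757)/(38852 - 28386) = ((49 - 28) + 13933244/163820757)/10466 = (21 + 13933244/163820757)*(1/10466) = (3454169141/163820757)*(1/10466) = 3454169141/1714548042762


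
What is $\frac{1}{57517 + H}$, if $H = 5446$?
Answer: $\frac{1}{62963} \approx 1.5882 \cdot 10^{-5}$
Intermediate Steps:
$\frac{1}{57517 + H} = \frac{1}{57517 + 5446} = \frac{1}{62963}$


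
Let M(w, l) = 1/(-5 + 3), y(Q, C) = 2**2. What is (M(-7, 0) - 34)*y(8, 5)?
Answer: -138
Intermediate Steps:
y(Q, C) = 4
M(w, l) = -1/2 (M(w, l) = 1/(-2) = -1/2)
(M(-7, 0) - 34)*y(8, 5) = (-1/2 - 34)*4 = -69/2*4 = -138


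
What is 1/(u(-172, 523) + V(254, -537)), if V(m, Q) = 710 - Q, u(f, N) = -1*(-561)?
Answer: 1/1808 ≈ 0.00055310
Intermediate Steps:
u(f, N) = 561
1/(u(-172, 523) + V(254, -537)) = 1/(561 + (710 - 1*(-537))) = 1/(561 + (710 + 537)) = 1/(561 + 1247) = 1/1808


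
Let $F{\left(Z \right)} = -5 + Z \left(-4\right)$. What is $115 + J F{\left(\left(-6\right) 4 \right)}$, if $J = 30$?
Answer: $2845$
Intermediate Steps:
$F{\left(Z \right)} = -5 - 4 Z$
$115 + J F{\left(\left(-6\right) 4 \right)} = 115 + 30 \left(-5 - 4 \left(\left(-6\right) 4\right)\right) = 115 + 30 \left(-5 - -96\right) = 115 + 30 \left(-5 + 96\right) = 115 + 30 \cdot 91 = 115 + 2730 = 2845$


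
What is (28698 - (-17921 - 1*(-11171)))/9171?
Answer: 11816/3057 ≈ 3.8652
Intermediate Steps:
(28698 - (-17921 - 1*(-11171)))/9171 = (28698 - (-17921 + 11171))*(1/9171) = (28698 - 1*(-6750))*(1/9171) = (28698 + 6750)*(1/9171) = 35448*(1/9171) = 11816/3057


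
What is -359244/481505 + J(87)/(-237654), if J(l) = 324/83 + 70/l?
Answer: -308257415599643/413155253059335 ≈ -0.74611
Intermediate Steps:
J(l) = 324/83 + 70/l (J(l) = 324*(1/83) + 70/l = 324/83 + 70/l)
-359244/481505 + J(87)/(-237654) = -359244/481505 + (324/83 + 70/87)/(-237654) = -359244*1/481505 + (324/83 + 70*(1/87))*(-1/237654) = -359244/481505 + (324/83 + 70/87)*(-1/237654) = -359244/481505 + (33998/7221)*(-1/237654) = -359244/481505 - 16999/858049767 = -308257415599643/413155253059335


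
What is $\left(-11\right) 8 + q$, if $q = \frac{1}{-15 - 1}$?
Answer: $- \frac{1409}{16} \approx -88.063$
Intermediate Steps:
$q = - \frac{1}{16}$ ($q = \frac{1}{-16} = - \frac{1}{16} \approx -0.0625$)
$\left(-11\right) 8 + q = \left(-11\right) 8 - \frac{1}{16} = -88 - \frac{1}{16} = - \frac{1409}{16}$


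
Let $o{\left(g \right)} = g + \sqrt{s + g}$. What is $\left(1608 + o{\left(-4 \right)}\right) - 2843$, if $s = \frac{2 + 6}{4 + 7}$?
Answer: $-1239 + \frac{6 i \sqrt{11}}{11} \approx -1239.0 + 1.8091 i$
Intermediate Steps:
$s = \frac{8}{11} \approx 0.72727$
$o{\left(g \right)} = g + \sqrt{\frac{8}{11} + g}$
$\left(1608 + o{\left(-4 \right)}\right) - 2843 = \left(1608 - \left(4 - \frac{\sqrt{88 + 121 \left(-4\right)}}{11}\right)\right) - 2843 = \left(1608 - \left(4 - \frac{\sqrt{88 - 484}}{11}\right)\right) - 2843 = \left(1608 - \left(4 - \frac{\sqrt{-396}}{11}\right)\right) - 2843 = \left(1608 - \left(4 - \frac{6 i \sqrt{11}}{11}\right)\right) - 2843 = \left(1604 + \frac{6 i \sqrt{11}}{11}\right) - 2843 = -1239 + \frac{6 i \sqrt{11}}{11}$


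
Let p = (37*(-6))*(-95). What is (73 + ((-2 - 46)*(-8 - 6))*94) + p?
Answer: 84331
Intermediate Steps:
p = 21090 (p = -222*(-95) = 21090)
(73 + ((-2 - 46)*(-8 - 6))*94) + p = (73 + ((-2 - 46)*(-8 - 6))*94) + 21090 = (73 - 48*(-14)*94) + 21090 = (73 + 672*94) + 21090 = (73 + 63168) + 21090 = 63241 + 21090 = 84331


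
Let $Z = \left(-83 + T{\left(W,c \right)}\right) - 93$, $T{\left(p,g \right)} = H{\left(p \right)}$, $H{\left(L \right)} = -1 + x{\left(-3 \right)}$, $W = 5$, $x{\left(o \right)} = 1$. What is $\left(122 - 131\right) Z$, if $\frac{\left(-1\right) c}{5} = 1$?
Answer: $1584$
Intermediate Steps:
$c = -5$ ($c = \left(-5\right) 1 = -5$)
$H{\left(L \right)} = 0$ ($H{\left(L \right)} = -1 + 1 = 0$)
$T{\left(p,g \right)} = 0$
$Z = -176$ ($Z = \left(-83 + 0\right) - 93 = -83 - 93 = -176$)
$\left(122 - 131\right) Z = \left(122 - 131\right) \left(-176\right) = \left(-9\right) \left(-176\right) = 1584$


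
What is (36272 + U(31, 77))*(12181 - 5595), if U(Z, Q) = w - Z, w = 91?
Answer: 239282552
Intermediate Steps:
U(Z, Q) = 91 - Z
(36272 + U(31, 77))*(12181 - 5595) = (36272 + (91 - 1*31))*(12181 - 5595) = (36272 + (91 - 31))*6586 = (36272 + 60)*6586 = 36332*6586 = 239282552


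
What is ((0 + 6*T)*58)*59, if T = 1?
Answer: 20532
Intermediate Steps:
((0 + 6*T)*58)*59 = ((0 + 6*1)*58)*59 = ((0 + 6)*58)*59 = (6*58)*59 = 348*59 = 20532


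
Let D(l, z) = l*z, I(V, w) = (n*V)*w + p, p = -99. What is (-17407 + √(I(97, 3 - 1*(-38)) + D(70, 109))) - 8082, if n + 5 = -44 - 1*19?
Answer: -25489 + I*√262905 ≈ -25489.0 + 512.74*I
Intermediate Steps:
n = -68 (n = -5 + (-44 - 1*19) = -5 + (-44 - 19) = -5 - 63 = -68)
I(V, w) = -99 - 68*V*w (I(V, w) = (-68*V)*w - 99 = -68*V*w - 99 = -99 - 68*V*w)
(-17407 + √(I(97, 3 - 1*(-38)) + D(70, 109))) - 8082 = (-17407 + √((-99 - 68*97*(3 - 1*(-38))) + 70*109)) - 8082 = (-17407 + √((-99 - 68*97*(3 + 38)) + 7630)) - 8082 = (-17407 + √((-99 - 68*97*41) + 7630)) - 8082 = (-17407 + √((-99 - 270436) + 7630)) - 8082 = (-17407 + √(-270535 + 7630)) - 8082 = (-17407 + √(-262905)) - 8082 = (-17407 + I*√262905) - 8082 = -25489 + I*√262905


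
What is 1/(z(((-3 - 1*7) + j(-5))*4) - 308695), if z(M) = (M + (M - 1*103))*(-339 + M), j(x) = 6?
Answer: -1/260770 ≈ -3.8348e-6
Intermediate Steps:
z(M) = (-339 + M)*(-103 + 2*M) (z(M) = (M + (M - 103))*(-339 + M) = (M + (-103 + M))*(-339 + M) = (-103 + 2*M)*(-339 + M) = (-339 + M)*(-103 + 2*M))
1/(z(((-3 - 1*7) + j(-5))*4) - 308695) = 1/((34917 - 781*((-3 - 1*7) + 6)*4 + 2*(((-3 - 1*7) + 6)*4)**2) - 308695) = 1/((34917 - 781*((-3 - 7) + 6)*4 + 2*(((-3 - 7) + 6)*4)**2) - 308695) = 1/((34917 - 781*(-10 + 6)*4 + 2*((-10 + 6)*4)**2) - 308695) = 1/((34917 - (-3124)*4 + 2*(-4*4)**2) - 308695) = 1/((34917 - 781*(-16) + 2*(-16)**2) - 308695) = 1/((34917 + 12496 + 2*256) - 308695) = 1/((34917 + 12496 + 512) - 308695) = 1/(47925 - 308695) = 1/(-260770) = -1/260770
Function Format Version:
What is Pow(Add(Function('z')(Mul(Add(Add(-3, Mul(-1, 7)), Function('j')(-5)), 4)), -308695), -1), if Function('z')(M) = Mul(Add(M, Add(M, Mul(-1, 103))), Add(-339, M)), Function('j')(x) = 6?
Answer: Rational(-1, 260770) ≈ -3.8348e-6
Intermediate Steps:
Function('z')(M) = Mul(Add(-339, M), Add(-103, Mul(2, M))) (Function('z')(M) = Mul(Add(M, Add(M, -103)), Add(-339, M)) = Mul(Add(M, Add(-103, M)), Add(-339, M)) = Mul(Add(-103, Mul(2, M)), Add(-339, M)) = Mul(Add(-339, M), Add(-103, Mul(2, M))))
Pow(Add(Function('z')(Mul(Add(Add(-3, Mul(-1, 7)), Function('j')(-5)), 4)), -308695), -1) = Pow(Add(Add(34917, Mul(-781, Mul(Add(Add(-3, Mul(-1, 7)), 6), 4)), Mul(2, Pow(Mul(Add(Add(-3, Mul(-1, 7)), 6), 4), 2))), -308695), -1) = Pow(Add(Add(34917, Mul(-781, Mul(Add(Add(-3, -7), 6), 4)), Mul(2, Pow(Mul(Add(Add(-3, -7), 6), 4), 2))), -308695), -1) = Pow(Add(Add(34917, Mul(-781, Mul(Add(-10, 6), 4)), Mul(2, Pow(Mul(Add(-10, 6), 4), 2))), -308695), -1) = Pow(Add(Add(34917, Mul(-781, Mul(-4, 4)), Mul(2, Pow(Mul(-4, 4), 2))), -308695), -1) = Pow(Add(Add(34917, Mul(-781, -16), Mul(2, Pow(-16, 2))), -308695), -1) = Pow(Add(Add(34917, 12496, Mul(2, 256)), -308695), -1) = Pow(Add(Add(34917, 12496, 512), -308695), -1) = Pow(Add(47925, -308695), -1) = Pow(-260770, -1) = Rational(-1, 260770)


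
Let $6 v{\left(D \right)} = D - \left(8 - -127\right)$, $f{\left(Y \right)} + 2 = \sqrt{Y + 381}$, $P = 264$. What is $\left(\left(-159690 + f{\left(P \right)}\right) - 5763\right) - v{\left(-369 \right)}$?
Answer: $-165371 + \sqrt{645} \approx -1.6535 \cdot 10^{5}$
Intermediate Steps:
$f{\left(Y \right)} = -2 + \sqrt{381 + Y}$ ($f{\left(Y \right)} = -2 + \sqrt{Y + 381} = -2 + \sqrt{381 + Y}$)
$v{\left(D \right)} = - \frac{45}{2} + \frac{D}{6}$ ($v{\left(D \right)} = \frac{D - \left(8 - -127\right)}{6} = \frac{D - \left(8 + 127\right)}{6} = \frac{D - 135}{6} = \frac{-135 + D}{6} = - \frac{45}{2} + \frac{D}{6}$)
$\left(\left(-159690 + f{\left(P \right)}\right) - 5763\right) - v{\left(-369 \right)} = \left(\left(-159690 - \left(2 - \sqrt{381 + 264}\right)\right) - 5763\right) - \left(- \frac{45}{2} + \frac{1}{6} \left(-369\right)\right) = \left(\left(-159690 - \left(2 - \sqrt{645}\right)\right) - 5763\right) - \left(- \frac{45}{2} - \frac{123}{2}\right) = \left(\left(-159692 + \sqrt{645}\right) - 5763\right) - -84 = \left(-165455 + \sqrt{645}\right) + 84 = -165371 + \sqrt{645}$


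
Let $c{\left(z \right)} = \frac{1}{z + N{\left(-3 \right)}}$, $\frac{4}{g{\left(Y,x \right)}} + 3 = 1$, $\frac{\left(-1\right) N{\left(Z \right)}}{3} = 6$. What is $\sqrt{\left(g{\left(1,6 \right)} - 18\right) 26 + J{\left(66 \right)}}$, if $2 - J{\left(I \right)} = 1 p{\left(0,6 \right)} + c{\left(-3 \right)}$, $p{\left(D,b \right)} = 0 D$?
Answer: $\frac{i \sqrt{228417}}{21} \approx 22.759 i$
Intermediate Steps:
$N{\left(Z \right)} = -18$ ($N{\left(Z \right)} = \left(-3\right) 6 = -18$)
$g{\left(Y,x \right)} = -2$ ($g{\left(Y,x \right)} = \frac{4}{-3 + 1} = \frac{4}{-2} = 4 \left(- \frac{1}{2}\right) = -2$)
$c{\left(z \right)} = \frac{1}{-18 + z}$ ($c{\left(z \right)} = \frac{1}{z - 18} = \frac{1}{-18 + z}$)
$p{\left(D,b \right)} = 0$
$J{\left(I \right)} = \frac{43}{21}$ ($J{\left(I \right)} = 2 - \left(1 \cdot 0 + \frac{1}{-18 - 3}\right) = 2 - \left(0 + \frac{1}{-21}\right) = 2 - \left(0 - \frac{1}{21}\right) = 2 - - \frac{1}{21} = 2 + \frac{1}{21} = \frac{43}{21}$)
$\sqrt{\left(g{\left(1,6 \right)} - 18\right) 26 + J{\left(66 \right)}} = \sqrt{\left(-2 - 18\right) 26 + \frac{43}{21}} = \sqrt{\left(-20\right) 26 + \frac{43}{21}} = \sqrt{-520 + \frac{43}{21}} = \sqrt{- \frac{10877}{21}} = \frac{i \sqrt{228417}}{21}$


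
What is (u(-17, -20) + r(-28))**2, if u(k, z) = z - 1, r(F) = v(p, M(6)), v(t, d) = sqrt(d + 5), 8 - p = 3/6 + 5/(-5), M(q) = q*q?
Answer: (21 - sqrt(41))**2 ≈ 213.07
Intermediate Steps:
M(q) = q**2
p = 17/2 (p = 8 - (3/6 + 5/(-5)) = 8 - (3*(1/6) + 5*(-1/5)) = 8 - (1/2 - 1) = 8 - 1*(-1/2) = 8 + 1/2 = 17/2 ≈ 8.5000)
v(t, d) = sqrt(5 + d)
r(F) = sqrt(41) (r(F) = sqrt(5 + 6**2) = sqrt(5 + 36) = sqrt(41))
u(k, z) = -1 + z
(u(-17, -20) + r(-28))**2 = ((-1 - 20) + sqrt(41))**2 = (-21 + sqrt(41))**2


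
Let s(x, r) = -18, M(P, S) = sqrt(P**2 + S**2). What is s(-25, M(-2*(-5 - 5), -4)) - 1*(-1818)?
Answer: 1800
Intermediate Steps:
s(-25, M(-2*(-5 - 5), -4)) - 1*(-1818) = -18 - 1*(-1818) = -18 + 1818 = 1800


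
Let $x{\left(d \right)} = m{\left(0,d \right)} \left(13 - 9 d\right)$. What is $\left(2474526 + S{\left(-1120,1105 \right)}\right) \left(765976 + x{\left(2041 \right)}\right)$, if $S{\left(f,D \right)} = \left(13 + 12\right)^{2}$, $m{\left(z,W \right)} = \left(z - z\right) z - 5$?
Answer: $2123075621156$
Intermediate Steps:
$m{\left(z,W \right)} = -5$ ($m{\left(z,W \right)} = 0 z - 5 = 0 - 5 = -5$)
$S{\left(f,D \right)} = 625$ ($S{\left(f,D \right)} = 25^{2} = 625$)
$x{\left(d \right)} = -65 + 45 d$ ($x{\left(d \right)} = - 5 \left(13 - 9 d\right) = -65 + 45 d$)
$\left(2474526 + S{\left(-1120,1105 \right)}\right) \left(765976 + x{\left(2041 \right)}\right) = \left(2474526 + 625\right) \left(765976 + \left(-65 + 45 \cdot 2041\right)\right) = 2475151 \left(765976 + \left(-65 + 91845\right)\right) = 2475151 \left(765976 + 91780\right) = 2475151 \cdot 857756 = 2123075621156$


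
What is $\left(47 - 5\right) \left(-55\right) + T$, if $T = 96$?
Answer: $-2214$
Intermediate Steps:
$\left(47 - 5\right) \left(-55\right) + T = \left(47 - 5\right) \left(-55\right) + 96 = 42 \left(-55\right) + 96 = -2310 + 96 = -2214$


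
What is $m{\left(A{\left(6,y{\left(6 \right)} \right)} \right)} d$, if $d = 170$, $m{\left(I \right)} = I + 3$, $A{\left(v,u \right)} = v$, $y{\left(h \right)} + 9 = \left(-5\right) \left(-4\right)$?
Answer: $1530$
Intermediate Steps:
$y{\left(h \right)} = 11$ ($y{\left(h \right)} = -9 - -20 = -9 + 20 = 11$)
$m{\left(I \right)} = 3 + I$
$m{\left(A{\left(6,y{\left(6 \right)} \right)} \right)} d = \left(3 + 6\right) 170 = 9 \cdot 170 = 1530$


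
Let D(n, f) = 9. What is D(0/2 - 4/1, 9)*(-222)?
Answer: -1998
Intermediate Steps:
D(0/2 - 4/1, 9)*(-222) = 9*(-222) = -1998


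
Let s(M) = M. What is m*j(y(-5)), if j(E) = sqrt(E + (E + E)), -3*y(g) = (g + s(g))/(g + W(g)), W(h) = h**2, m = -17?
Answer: -17*sqrt(2)/2 ≈ -12.021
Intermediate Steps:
y(g) = -2*g/(3*(g + g**2)) (y(g) = -(g + g)/(3*(g + g**2)) = -2*g/(3*(g + g**2)))
j(E) = sqrt(3)*sqrt(E) (j(E) = sqrt(E + 2*E) = sqrt(3*E) = sqrt(3)*sqrt(E))
m*j(y(-5)) = -17*sqrt(3)*sqrt(-2/(3 + 3*(-5))) = -17*sqrt(3)*sqrt(-2/(3 - 15)) = -17*sqrt(3)*sqrt(-2/(-12)) = -17*sqrt(3)*sqrt(-2*(-1/12)) = -17*sqrt(3)*sqrt(1/6) = -17*sqrt(3)*sqrt(6)/6 = -17*sqrt(2)/2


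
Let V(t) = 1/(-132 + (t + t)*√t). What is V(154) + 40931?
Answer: 13573865671/331628 + 7*√154/331628 ≈ 40931.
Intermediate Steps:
V(t) = 1/(-132 + 2*t^(3/2)) (V(t) = 1/(-132 + (2*t)*√t) = 1/(-132 + 2*t^(3/2)))
V(154) + 40931 = 1/(2*(-66 + 154^(3/2))) + 40931 = 1/(2*(-66 + 154*√154)) + 40931 = 40931 + 1/(2*(-66 + 154*√154))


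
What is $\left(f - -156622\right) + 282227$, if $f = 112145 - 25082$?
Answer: $525912$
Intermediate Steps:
$f = 87063$ ($f = 112145 - 25082 = 87063$)
$\left(f - -156622\right) + 282227 = \left(87063 - -156622\right) + 282227 = \left(87063 + 156622\right) + 282227 = 243685 + 282227 = 525912$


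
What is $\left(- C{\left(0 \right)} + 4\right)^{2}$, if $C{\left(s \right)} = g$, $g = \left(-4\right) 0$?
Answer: $16$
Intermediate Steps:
$g = 0$
$C{\left(s \right)} = 0$
$\left(- C{\left(0 \right)} + 4\right)^{2} = \left(\left(-1\right) 0 + 4\right)^{2} = \left(0 + 4\right)^{2} = 4^{2} = 16$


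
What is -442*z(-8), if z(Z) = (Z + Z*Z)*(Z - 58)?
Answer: 1633632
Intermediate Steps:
z(Z) = (-58 + Z)*(Z + Z**2) (z(Z) = (Z + Z**2)*(-58 + Z) = (-58 + Z)*(Z + Z**2))
-442*z(-8) = -(-3536)*(-58 + (-8)**2 - 57*(-8)) = -(-3536)*(-58 + 64 + 456) = -(-3536)*462 = -442*(-3696) = 1633632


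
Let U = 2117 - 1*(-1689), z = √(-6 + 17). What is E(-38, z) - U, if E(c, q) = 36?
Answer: -3770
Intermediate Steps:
z = √11 ≈ 3.3166
U = 3806 (U = 2117 + 1689 = 3806)
E(-38, z) - U = 36 - 1*3806 = 36 - 3806 = -3770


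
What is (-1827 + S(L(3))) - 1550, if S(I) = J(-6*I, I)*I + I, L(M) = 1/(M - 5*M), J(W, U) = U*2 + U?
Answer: -54033/16 ≈ -3377.1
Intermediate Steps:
J(W, U) = 3*U (J(W, U) = 2*U + U = 3*U)
L(M) = -1/(4*M) (L(M) = 1/(-4*M) = -1/(4*M))
S(I) = I + 3*I² (S(I) = (3*I)*I + I = 3*I² + I = I + 3*I²)
(-1827 + S(L(3))) - 1550 = (-1827 + (-¼/3)*(1 + 3*(-¼/3))) - 1550 = (-1827 + (-¼*⅓)*(1 + 3*(-¼*⅓))) - 1550 = (-1827 - (1 + 3*(-1/12))/12) - 1550 = (-1827 - (1 - ¼)/12) - 1550 = (-1827 - 1/12*¾) - 1550 = (-1827 - 1/16) - 1550 = -29233/16 - 1550 = -54033/16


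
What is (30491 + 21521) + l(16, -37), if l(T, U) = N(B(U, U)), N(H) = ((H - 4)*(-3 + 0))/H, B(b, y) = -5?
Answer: 260033/5 ≈ 52007.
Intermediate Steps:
N(H) = (12 - 3*H)/H (N(H) = ((-4 + H)*(-3))/H = (12 - 3*H)/H)
l(T, U) = -27/5 (l(T, U) = -3 + 12/(-5) = -3 + 12*(-1/5) = -3 - 12/5 = -27/5)
(30491 + 21521) + l(16, -37) = (30491 + 21521) - 27/5 = 52012 - 27/5 = 260033/5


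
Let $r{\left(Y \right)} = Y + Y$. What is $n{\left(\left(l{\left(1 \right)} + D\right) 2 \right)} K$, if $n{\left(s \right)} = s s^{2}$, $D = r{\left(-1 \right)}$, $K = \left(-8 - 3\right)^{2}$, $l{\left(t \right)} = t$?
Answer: $-968$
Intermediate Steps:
$K = 121$ ($K = \left(-11\right)^{2} = 121$)
$r{\left(Y \right)} = 2 Y$
$D = -2$ ($D = 2 \left(-1\right) = -2$)
$n{\left(s \right)} = s^{3}$
$n{\left(\left(l{\left(1 \right)} + D\right) 2 \right)} K = \left(\left(1 - 2\right) 2\right)^{3} \cdot 121 = \left(\left(-1\right) 2\right)^{3} \cdot 121 = \left(-2\right)^{3} \cdot 121 = \left(-8\right) 121 = -968$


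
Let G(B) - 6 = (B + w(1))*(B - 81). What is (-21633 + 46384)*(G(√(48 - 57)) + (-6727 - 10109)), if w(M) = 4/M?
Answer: -424801413 - 5717481*I ≈ -4.248e+8 - 5.7175e+6*I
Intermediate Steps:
G(B) = 6 + (-81 + B)*(4 + B) (G(B) = 6 + (B + 4/1)*(B - 81) = 6 + (B + 4*1)*(-81 + B) = 6 + (B + 4)*(-81 + B) = 6 + (4 + B)*(-81 + B) = 6 + (-81 + B)*(4 + B))
(-21633 + 46384)*(G(√(48 - 57)) + (-6727 - 10109)) = (-21633 + 46384)*((-318 + (√(48 - 57))² - 77*√(48 - 57)) + (-6727 - 10109)) = 24751*((-318 + (√(-9))² - 231*I) - 16836) = 24751*((-318 + (3*I)² - 231*I) - 16836) = 24751*((-318 - 9 - 231*I) - 16836) = 24751*((-327 - 231*I) - 16836) = 24751*(-17163 - 231*I) = -424801413 - 5717481*I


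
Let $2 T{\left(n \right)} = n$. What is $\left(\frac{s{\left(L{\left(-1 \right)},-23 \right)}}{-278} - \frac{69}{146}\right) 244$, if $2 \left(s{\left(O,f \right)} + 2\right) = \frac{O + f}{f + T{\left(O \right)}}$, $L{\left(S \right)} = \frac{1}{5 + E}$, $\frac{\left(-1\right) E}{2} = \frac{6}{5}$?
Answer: $- \frac{685926334}{6017171} \approx -113.99$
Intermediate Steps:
$E = - \frac{12}{5}$ ($E = - 2 \cdot \frac{6}{5} = - 2 \cdot 6 \cdot \frac{1}{5} = \left(-2\right) \frac{6}{5} = - \frac{12}{5} \approx -2.4$)
$L{\left(S \right)} = \frac{5}{13}$ ($L{\left(S \right)} = \frac{1}{5 - \frac{12}{5}} = \frac{1}{\frac{13}{5}} = \frac{5}{13}$)
$T{\left(n \right)} = \frac{n}{2}$
$s{\left(O,f \right)} = -2 + \frac{O + f}{2 \left(f + \frac{O}{2}\right)}$ ($s{\left(O,f \right)} = -2 + \frac{\left(O + f\right) \frac{1}{f + \frac{O}{2}}}{2} = -2 + \frac{\frac{1}{f + \frac{O}{2}} \left(O + f\right)}{2} = -2 + \frac{O + f}{2 \left(f + \frac{O}{2}\right)}$)
$\left(\frac{s{\left(L{\left(-1 \right)},-23 \right)}}{-278} - \frac{69}{146}\right) 244 = \left(\frac{\frac{1}{\frac{5}{13} + 2 \left(-23\right)} \left(\left(-1\right) \frac{5}{13} - -69\right)}{-278} - \frac{69}{146}\right) 244 = \left(\frac{- \frac{5}{13} + 69}{\frac{5}{13} - 46} \left(- \frac{1}{278}\right) - \frac{69}{146}\right) 244 = \left(\frac{1}{- \frac{593}{13}} \cdot \frac{892}{13} \left(- \frac{1}{278}\right) - \frac{69}{146}\right) 244 = \left(\left(- \frac{13}{593}\right) \frac{892}{13} \left(- \frac{1}{278}\right) - \frac{69}{146}\right) 244 = \left(\left(- \frac{892}{593}\right) \left(- \frac{1}{278}\right) - \frac{69}{146}\right) 244 = \left(\frac{446}{82427} - \frac{69}{146}\right) 244 = \left(- \frac{5622347}{12034342}\right) 244 = - \frac{685926334}{6017171}$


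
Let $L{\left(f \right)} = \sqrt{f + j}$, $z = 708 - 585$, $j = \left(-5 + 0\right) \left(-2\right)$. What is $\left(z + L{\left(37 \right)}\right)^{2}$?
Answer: $\left(123 + \sqrt{47}\right)^{2} \approx 16863.0$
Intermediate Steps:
$j = 10$ ($j = \left(-5\right) \left(-2\right) = 10$)
$z = 123$ ($z = 708 - 585 = 123$)
$L{\left(f \right)} = \sqrt{10 + f}$ ($L{\left(f \right)} = \sqrt{f + 10} = \sqrt{10 + f}$)
$\left(z + L{\left(37 \right)}\right)^{2} = \left(123 + \sqrt{10 + 37}\right)^{2} = \left(123 + \sqrt{47}\right)^{2}$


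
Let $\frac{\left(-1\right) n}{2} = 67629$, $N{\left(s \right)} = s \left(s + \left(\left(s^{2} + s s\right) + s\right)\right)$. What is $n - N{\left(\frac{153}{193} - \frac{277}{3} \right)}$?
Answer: $\frac{268280450035322}{194104539} \approx 1.3821 \cdot 10^{6}$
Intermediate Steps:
$N{\left(s \right)} = s \left(2 s + 2 s^{2}\right)$ ($N{\left(s \right)} = s \left(s + \left(\left(s^{2} + s^{2}\right) + s\right)\right) = s \left(s + \left(2 s^{2} + s\right)\right) = s \left(s + \left(s + 2 s^{2}\right)\right) = s \left(2 s + 2 s^{2}\right)$)
$n = -135258$ ($n = \left(-2\right) 67629 = -135258$)
$n - N{\left(\frac{153}{193} - \frac{277}{3} \right)} = -135258 - 2 \left(\frac{153}{193} - \frac{277}{3}\right)^{2} \left(1 + \left(\frac{153}{193} - \frac{277}{3}\right)\right) = -135258 - 2 \left(- \frac{53002}{579}\right)^{2} \left(1 - \frac{53002}{579}\right) = -135258 - 2 \cdot \frac{2809212004}{335241} \left(- \frac{52423}{579}\right) = -135258 - - \frac{294534641771384}{194104539} = -135258 + \frac{294534641771384}{194104539} = \frac{268280450035322}{194104539}$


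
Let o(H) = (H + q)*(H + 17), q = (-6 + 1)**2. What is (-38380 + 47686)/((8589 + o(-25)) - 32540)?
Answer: -9306/23951 ≈ -0.38854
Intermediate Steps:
q = 25 (q = (-5)**2 = 25)
o(H) = (17 + H)*(25 + H) (o(H) = (H + 25)*(H + 17) = (25 + H)*(17 + H) = (17 + H)*(25 + H))
(-38380 + 47686)/((8589 + o(-25)) - 32540) = (-38380 + 47686)/((8589 + (425 + (-25)**2 + 42*(-25))) - 32540) = 9306/((8589 + (425 + 625 - 1050)) - 32540) = 9306/((8589 + 0) - 32540) = 9306/(8589 - 32540) = 9306/(-23951) = 9306*(-1/23951) = -9306/23951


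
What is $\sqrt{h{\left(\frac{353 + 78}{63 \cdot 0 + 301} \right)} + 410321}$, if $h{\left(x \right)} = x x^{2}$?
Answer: $\frac{2 \sqrt{842040233273953}}{90601} \approx 640.57$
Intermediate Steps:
$h{\left(x \right)} = x^{3}$
$\sqrt{h{\left(\frac{353 + 78}{63 \cdot 0 + 301} \right)} + 410321} = \sqrt{\left(\frac{353 + 78}{63 \cdot 0 + 301}\right)^{3} + 410321} = \sqrt{\left(\frac{431}{0 + 301}\right)^{3} + 410321} = \sqrt{\left(\frac{431}{301}\right)^{3} + 410321} = \sqrt{\frac{80062991}{27270901} + 410321} = \sqrt{\frac{11189903432212}{27270901}} = \frac{2 \sqrt{842040233273953}}{90601}$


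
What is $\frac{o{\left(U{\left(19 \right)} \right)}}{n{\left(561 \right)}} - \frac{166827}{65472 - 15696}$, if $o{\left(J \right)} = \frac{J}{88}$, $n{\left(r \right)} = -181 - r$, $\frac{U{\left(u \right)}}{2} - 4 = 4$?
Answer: $- \frac{226956921}{67711952} \approx -3.3518$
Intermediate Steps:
$U{\left(u \right)} = 16$ ($U{\left(u \right)} = 8 + 2 \cdot 4 = 8 + 8 = 16$)
$o{\left(J \right)} = \frac{J}{88}$ ($o{\left(J \right)} = J \frac{1}{88} = \frac{J}{88}$)
$\frac{o{\left(U{\left(19 \right)} \right)}}{n{\left(561 \right)}} - \frac{166827}{65472 - 15696} = \frac{\frac{1}{88} \cdot 16}{-181 - 561} - \frac{166827}{65472 - 15696} = \frac{2}{11 \left(-181 - 561\right)} - \frac{166827}{65472 - 15696} = \frac{2}{11 \left(-742\right)} - \frac{166827}{49776} = \frac{2}{11} \left(- \frac{1}{742}\right) - \frac{55609}{16592} = - \frac{1}{4081} - \frac{55609}{16592} = - \frac{226956921}{67711952}$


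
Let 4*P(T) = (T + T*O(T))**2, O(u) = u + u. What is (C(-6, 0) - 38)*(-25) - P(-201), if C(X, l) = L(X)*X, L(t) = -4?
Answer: -6496519801/4 ≈ -1.6241e+9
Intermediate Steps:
O(u) = 2*u
C(X, l) = -4*X
P(T) = (T + 2*T**2)**2/4 (P(T) = (T + T*(2*T))**2/4 = (T + 2*T**2)**2/4)
(C(-6, 0) - 38)*(-25) - P(-201) = (-4*(-6) - 38)*(-25) - (-201)**2*(1 + 2*(-201))**2/4 = (24 - 38)*(-25) - 40401*(1 - 402)**2/4 = -14*(-25) - 40401*(-401)**2/4 = 350 - 40401*160801/4 = 350 - 1*6496521201/4 = 350 - 6496521201/4 = -6496519801/4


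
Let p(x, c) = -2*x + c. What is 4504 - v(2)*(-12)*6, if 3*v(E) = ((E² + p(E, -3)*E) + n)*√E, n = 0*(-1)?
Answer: 4504 - 240*√2 ≈ 4164.6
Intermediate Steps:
p(x, c) = c - 2*x
n = 0
v(E) = √E*(E² + E*(-3 - 2*E))/3 (v(E) = (((E² + (-3 - 2*E)*E) + 0)*√E)/3 = (((E² + E*(-3 - 2*E)) + 0)*√E)/3 = ((E² + E*(-3 - 2*E))*√E)/3 = (√E*(E² + E*(-3 - 2*E)))/3 = √E*(E² + E*(-3 - 2*E))/3)
4504 - v(2)*(-12)*6 = 4504 - (2^(3/2)*(-3 - 1*2)/3)*(-12)*6 = 4504 - ((2*√2)*(-3 - 2)/3)*(-12)*6 = 4504 - ((⅓)*(2*√2)*(-5))*(-12)*6 = 4504 - -10*√2/3*(-12)*6 = 4504 - 40*√2*6 = 4504 - 240*√2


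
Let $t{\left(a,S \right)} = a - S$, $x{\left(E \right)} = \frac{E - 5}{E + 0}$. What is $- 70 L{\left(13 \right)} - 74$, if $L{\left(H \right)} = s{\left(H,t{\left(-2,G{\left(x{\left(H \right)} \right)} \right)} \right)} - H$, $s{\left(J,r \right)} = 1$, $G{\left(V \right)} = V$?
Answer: $766$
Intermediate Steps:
$x{\left(E \right)} = \frac{-5 + E}{E}$
$L{\left(H \right)} = 1 - H$
$- 70 L{\left(13 \right)} - 74 = - 70 \left(1 - 13\right) - 74 = \left(-70\right) \left(-12\right) - 74 = 840 - 74 = 766$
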